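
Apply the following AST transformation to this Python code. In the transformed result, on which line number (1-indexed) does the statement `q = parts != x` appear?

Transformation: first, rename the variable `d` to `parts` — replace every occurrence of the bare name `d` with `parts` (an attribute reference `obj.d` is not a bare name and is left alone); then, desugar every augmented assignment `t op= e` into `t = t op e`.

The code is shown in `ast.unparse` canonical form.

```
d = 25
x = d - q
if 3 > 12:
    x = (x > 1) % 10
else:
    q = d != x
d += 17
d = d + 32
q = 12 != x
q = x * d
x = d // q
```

Transformed code:
parts = 25
x = parts - q
if 3 > 12:
    x = (x > 1) % 10
else:
    q = parts != x
parts = parts + 17
parts = parts + 32
q = 12 != x
q = x * parts
x = parts // q

6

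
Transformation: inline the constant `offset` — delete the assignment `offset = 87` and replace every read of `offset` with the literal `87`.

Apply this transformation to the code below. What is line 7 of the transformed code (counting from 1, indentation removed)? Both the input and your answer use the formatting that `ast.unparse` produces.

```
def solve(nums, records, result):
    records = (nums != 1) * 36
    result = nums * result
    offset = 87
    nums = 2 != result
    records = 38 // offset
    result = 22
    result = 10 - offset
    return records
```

result = 10 - 87

Transformed code:
def solve(nums, records, result):
    records = (nums != 1) * 36
    result = nums * result
    nums = 2 != result
    records = 38 // 87
    result = 22
    result = 10 - 87
    return records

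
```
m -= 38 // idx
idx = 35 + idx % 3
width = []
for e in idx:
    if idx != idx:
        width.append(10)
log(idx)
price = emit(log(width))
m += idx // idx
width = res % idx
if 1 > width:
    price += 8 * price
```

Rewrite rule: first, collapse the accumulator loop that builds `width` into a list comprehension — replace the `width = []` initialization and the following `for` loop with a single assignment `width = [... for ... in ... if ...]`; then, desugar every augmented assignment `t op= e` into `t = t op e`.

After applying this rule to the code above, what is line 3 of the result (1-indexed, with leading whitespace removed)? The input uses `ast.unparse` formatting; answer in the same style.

Transformed code:
m = m - 38 // idx
idx = 35 + idx % 3
width = [10 for e in idx if idx != idx]
log(idx)
price = emit(log(width))
m = m + idx // idx
width = res % idx
if 1 > width:
    price = price + 8 * price

width = [10 for e in idx if idx != idx]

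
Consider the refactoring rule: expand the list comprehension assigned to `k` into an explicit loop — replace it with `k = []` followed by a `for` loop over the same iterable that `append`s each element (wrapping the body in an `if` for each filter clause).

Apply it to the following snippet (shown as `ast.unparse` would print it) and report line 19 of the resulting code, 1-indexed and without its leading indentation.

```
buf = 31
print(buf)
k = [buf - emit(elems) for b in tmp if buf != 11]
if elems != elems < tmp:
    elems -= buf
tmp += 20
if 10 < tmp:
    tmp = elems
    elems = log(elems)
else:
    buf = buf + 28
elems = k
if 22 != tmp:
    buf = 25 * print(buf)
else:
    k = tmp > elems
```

k = tmp > elems

Transformed code:
buf = 31
print(buf)
k = []
for b in tmp:
    if buf != 11:
        k.append(buf - emit(elems))
if elems != elems < tmp:
    elems -= buf
tmp += 20
if 10 < tmp:
    tmp = elems
    elems = log(elems)
else:
    buf = buf + 28
elems = k
if 22 != tmp:
    buf = 25 * print(buf)
else:
    k = tmp > elems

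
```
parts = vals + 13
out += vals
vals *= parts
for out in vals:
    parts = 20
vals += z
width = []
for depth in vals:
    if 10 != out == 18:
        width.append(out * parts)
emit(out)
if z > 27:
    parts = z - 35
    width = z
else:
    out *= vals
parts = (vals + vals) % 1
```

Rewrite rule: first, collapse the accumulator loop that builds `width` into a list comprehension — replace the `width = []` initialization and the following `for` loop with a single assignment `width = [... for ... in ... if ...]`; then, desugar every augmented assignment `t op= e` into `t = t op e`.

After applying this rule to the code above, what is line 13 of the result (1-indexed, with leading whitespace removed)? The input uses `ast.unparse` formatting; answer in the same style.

Transformed code:
parts = vals + 13
out = out + vals
vals = vals * parts
for out in vals:
    parts = 20
vals = vals + z
width = [out * parts for depth in vals if 10 != out == 18]
emit(out)
if z > 27:
    parts = z - 35
    width = z
else:
    out = out * vals
parts = (vals + vals) % 1

out = out * vals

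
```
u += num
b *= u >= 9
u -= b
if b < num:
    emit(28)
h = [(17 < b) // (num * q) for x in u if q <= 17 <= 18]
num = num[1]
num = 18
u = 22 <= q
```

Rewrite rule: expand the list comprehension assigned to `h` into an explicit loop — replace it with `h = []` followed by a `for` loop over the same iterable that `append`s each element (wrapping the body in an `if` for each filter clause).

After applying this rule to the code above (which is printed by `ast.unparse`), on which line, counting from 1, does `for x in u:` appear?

Transformed code:
u += num
b *= u >= 9
u -= b
if b < num:
    emit(28)
h = []
for x in u:
    if q <= 17 <= 18:
        h.append((17 < b) // (num * q))
num = num[1]
num = 18
u = 22 <= q

7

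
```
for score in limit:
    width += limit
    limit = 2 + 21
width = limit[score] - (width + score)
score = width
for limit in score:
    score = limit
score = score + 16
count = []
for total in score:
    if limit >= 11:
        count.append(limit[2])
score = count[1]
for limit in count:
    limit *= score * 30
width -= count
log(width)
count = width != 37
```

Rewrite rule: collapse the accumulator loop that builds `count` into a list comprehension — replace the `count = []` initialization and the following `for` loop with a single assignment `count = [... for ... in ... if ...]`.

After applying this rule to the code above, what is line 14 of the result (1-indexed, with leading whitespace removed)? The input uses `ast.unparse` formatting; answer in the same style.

Transformed code:
for score in limit:
    width += limit
    limit = 2 + 21
width = limit[score] - (width + score)
score = width
for limit in score:
    score = limit
score = score + 16
count = [limit[2] for total in score if limit >= 11]
score = count[1]
for limit in count:
    limit *= score * 30
width -= count
log(width)
count = width != 37

log(width)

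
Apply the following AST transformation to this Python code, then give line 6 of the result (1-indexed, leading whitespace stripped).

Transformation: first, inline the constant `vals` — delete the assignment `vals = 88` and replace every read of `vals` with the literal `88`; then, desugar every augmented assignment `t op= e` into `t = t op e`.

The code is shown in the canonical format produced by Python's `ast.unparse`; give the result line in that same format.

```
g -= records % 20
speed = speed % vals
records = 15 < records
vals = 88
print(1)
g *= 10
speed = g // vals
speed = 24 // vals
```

Transformed code:
g = g - records % 20
speed = speed % 88
records = 15 < records
print(1)
g = g * 10
speed = g // 88
speed = 24 // 88

speed = g // 88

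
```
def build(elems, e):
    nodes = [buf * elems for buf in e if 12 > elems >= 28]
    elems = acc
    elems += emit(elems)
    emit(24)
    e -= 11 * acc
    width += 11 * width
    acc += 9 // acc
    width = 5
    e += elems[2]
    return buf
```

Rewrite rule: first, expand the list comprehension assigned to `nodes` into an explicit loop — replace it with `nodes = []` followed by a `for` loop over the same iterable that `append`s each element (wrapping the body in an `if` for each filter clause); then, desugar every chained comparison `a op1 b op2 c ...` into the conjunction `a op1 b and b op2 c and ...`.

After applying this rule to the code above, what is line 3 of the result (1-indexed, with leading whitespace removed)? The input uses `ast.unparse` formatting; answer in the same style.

for buf in e:

Transformed code:
def build(elems, e):
    nodes = []
    for buf in e:
        if 12 > elems and elems >= 28:
            nodes.append(buf * elems)
    elems = acc
    elems += emit(elems)
    emit(24)
    e -= 11 * acc
    width += 11 * width
    acc += 9 // acc
    width = 5
    e += elems[2]
    return buf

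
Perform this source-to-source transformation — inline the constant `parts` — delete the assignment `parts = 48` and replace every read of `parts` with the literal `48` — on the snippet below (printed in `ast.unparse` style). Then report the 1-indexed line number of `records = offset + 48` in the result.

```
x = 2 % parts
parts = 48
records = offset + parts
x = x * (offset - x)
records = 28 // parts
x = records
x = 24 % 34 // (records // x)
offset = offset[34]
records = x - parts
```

Transformed code:
x = 2 % 48
records = offset + 48
x = x * (offset - x)
records = 28 // 48
x = records
x = 24 % 34 // (records // x)
offset = offset[34]
records = x - 48

2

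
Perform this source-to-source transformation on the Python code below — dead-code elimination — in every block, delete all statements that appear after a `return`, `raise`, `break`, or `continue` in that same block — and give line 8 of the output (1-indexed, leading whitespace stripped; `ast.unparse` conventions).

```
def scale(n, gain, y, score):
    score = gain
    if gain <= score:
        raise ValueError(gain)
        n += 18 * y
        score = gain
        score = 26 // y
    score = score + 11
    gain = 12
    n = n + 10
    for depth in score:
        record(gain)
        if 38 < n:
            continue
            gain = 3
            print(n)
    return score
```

for depth in score:

Transformed code:
def scale(n, gain, y, score):
    score = gain
    if gain <= score:
        raise ValueError(gain)
    score = score + 11
    gain = 12
    n = n + 10
    for depth in score:
        record(gain)
        if 38 < n:
            continue
    return score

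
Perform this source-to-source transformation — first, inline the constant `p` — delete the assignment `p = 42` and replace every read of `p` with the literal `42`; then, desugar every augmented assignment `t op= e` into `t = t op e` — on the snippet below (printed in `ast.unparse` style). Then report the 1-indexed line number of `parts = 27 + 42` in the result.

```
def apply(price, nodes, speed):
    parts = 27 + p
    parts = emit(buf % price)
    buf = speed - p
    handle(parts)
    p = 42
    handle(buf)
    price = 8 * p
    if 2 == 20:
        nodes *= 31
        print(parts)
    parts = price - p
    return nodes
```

Transformed code:
def apply(price, nodes, speed):
    parts = 27 + 42
    parts = emit(buf % price)
    buf = speed - 42
    handle(parts)
    handle(buf)
    price = 8 * 42
    if 2 == 20:
        nodes = nodes * 31
        print(parts)
    parts = price - 42
    return nodes

2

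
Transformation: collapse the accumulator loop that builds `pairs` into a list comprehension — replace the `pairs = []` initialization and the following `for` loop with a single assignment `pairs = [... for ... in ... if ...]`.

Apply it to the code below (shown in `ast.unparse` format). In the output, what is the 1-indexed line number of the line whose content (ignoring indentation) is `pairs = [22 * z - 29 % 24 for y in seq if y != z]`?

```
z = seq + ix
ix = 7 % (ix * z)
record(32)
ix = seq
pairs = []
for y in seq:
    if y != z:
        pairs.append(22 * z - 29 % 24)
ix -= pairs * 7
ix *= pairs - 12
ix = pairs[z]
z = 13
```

Transformed code:
z = seq + ix
ix = 7 % (ix * z)
record(32)
ix = seq
pairs = [22 * z - 29 % 24 for y in seq if y != z]
ix -= pairs * 7
ix *= pairs - 12
ix = pairs[z]
z = 13

5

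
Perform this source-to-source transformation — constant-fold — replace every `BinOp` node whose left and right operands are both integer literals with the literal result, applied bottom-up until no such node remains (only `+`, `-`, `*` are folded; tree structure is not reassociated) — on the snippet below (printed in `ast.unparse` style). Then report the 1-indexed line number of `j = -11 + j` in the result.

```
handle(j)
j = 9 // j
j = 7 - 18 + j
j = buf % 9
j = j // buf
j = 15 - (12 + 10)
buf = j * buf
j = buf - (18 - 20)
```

3

Transformed code:
handle(j)
j = 9 // j
j = -11 + j
j = buf % 9
j = j // buf
j = -7
buf = j * buf
j = buf - -2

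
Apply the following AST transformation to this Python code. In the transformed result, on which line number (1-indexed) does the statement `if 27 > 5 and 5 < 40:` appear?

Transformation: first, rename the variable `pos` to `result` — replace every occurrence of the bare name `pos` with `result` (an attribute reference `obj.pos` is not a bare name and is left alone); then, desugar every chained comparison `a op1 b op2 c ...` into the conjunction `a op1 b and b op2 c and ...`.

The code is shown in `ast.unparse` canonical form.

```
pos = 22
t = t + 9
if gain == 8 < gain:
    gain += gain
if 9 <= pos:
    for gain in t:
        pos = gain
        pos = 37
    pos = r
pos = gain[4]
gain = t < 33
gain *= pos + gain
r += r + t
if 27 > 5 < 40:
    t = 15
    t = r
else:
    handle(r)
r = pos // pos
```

14

Transformed code:
result = 22
t = t + 9
if gain == 8 and 8 < gain:
    gain += gain
if 9 <= result:
    for gain in t:
        result = gain
        result = 37
    result = r
result = gain[4]
gain = t < 33
gain *= result + gain
r += r + t
if 27 > 5 and 5 < 40:
    t = 15
    t = r
else:
    handle(r)
r = result // result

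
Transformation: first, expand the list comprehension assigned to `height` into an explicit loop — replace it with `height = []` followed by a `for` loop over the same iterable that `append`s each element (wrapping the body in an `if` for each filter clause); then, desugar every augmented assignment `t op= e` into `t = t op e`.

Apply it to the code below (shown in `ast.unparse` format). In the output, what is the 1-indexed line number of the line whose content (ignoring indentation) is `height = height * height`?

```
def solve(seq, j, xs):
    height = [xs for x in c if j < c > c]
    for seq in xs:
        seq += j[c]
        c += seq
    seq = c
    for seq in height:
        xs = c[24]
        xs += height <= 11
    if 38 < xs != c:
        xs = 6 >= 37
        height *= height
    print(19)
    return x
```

Transformed code:
def solve(seq, j, xs):
    height = []
    for x in c:
        if j < c > c:
            height.append(xs)
    for seq in xs:
        seq = seq + j[c]
        c = c + seq
    seq = c
    for seq in height:
        xs = c[24]
        xs = xs + (height <= 11)
    if 38 < xs != c:
        xs = 6 >= 37
        height = height * height
    print(19)
    return x

15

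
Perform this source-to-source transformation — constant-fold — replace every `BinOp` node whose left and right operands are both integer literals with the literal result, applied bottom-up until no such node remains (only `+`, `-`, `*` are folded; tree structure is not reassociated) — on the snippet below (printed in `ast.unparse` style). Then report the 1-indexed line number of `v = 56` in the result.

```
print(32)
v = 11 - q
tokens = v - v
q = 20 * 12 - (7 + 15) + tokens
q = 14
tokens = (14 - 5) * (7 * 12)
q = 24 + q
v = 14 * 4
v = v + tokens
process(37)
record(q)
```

Transformed code:
print(32)
v = 11 - q
tokens = v - v
q = 218 + tokens
q = 14
tokens = 756
q = 24 + q
v = 56
v = v + tokens
process(37)
record(q)

8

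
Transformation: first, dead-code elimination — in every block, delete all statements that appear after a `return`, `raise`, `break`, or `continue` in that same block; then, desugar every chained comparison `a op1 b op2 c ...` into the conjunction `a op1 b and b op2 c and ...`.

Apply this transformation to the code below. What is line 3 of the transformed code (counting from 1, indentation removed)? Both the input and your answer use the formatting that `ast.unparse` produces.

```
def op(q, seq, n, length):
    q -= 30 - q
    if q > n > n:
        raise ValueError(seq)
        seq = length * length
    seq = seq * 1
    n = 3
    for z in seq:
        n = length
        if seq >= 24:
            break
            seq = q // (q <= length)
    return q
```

Transformed code:
def op(q, seq, n, length):
    q -= 30 - q
    if q > n and n > n:
        raise ValueError(seq)
    seq = seq * 1
    n = 3
    for z in seq:
        n = length
        if seq >= 24:
            break
    return q

if q > n and n > n:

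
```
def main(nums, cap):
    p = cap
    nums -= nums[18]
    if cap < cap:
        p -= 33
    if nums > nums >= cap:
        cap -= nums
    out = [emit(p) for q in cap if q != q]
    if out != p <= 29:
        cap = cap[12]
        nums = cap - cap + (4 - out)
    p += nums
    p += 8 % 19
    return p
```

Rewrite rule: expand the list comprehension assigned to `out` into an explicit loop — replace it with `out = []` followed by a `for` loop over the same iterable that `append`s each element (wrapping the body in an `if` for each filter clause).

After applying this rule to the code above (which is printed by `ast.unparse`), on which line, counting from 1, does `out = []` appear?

Transformed code:
def main(nums, cap):
    p = cap
    nums -= nums[18]
    if cap < cap:
        p -= 33
    if nums > nums >= cap:
        cap -= nums
    out = []
    for q in cap:
        if q != q:
            out.append(emit(p))
    if out != p <= 29:
        cap = cap[12]
        nums = cap - cap + (4 - out)
    p += nums
    p += 8 % 19
    return p

8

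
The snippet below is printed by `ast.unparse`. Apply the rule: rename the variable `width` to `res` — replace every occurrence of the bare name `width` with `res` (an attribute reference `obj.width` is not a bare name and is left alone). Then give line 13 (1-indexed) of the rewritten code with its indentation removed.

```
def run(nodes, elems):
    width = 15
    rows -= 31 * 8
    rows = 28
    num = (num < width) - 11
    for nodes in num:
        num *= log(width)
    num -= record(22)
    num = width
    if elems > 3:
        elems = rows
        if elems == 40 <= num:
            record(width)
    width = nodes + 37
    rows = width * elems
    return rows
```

record(res)

Transformed code:
def run(nodes, elems):
    res = 15
    rows -= 31 * 8
    rows = 28
    num = (num < res) - 11
    for nodes in num:
        num *= log(res)
    num -= record(22)
    num = res
    if elems > 3:
        elems = rows
        if elems == 40 <= num:
            record(res)
    res = nodes + 37
    rows = res * elems
    return rows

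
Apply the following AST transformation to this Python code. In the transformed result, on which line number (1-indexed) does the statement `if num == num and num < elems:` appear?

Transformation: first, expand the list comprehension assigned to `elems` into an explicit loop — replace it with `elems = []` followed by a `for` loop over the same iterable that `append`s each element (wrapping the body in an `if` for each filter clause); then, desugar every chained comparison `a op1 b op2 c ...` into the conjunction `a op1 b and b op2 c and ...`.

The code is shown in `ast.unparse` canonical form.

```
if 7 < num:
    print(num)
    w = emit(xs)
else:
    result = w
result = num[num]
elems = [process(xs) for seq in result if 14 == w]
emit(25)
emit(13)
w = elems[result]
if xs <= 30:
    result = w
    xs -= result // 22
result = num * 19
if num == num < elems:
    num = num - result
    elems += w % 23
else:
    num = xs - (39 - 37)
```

18

Transformed code:
if 7 < num:
    print(num)
    w = emit(xs)
else:
    result = w
result = num[num]
elems = []
for seq in result:
    if 14 == w:
        elems.append(process(xs))
emit(25)
emit(13)
w = elems[result]
if xs <= 30:
    result = w
    xs -= result // 22
result = num * 19
if num == num and num < elems:
    num = num - result
    elems += w % 23
else:
    num = xs - (39 - 37)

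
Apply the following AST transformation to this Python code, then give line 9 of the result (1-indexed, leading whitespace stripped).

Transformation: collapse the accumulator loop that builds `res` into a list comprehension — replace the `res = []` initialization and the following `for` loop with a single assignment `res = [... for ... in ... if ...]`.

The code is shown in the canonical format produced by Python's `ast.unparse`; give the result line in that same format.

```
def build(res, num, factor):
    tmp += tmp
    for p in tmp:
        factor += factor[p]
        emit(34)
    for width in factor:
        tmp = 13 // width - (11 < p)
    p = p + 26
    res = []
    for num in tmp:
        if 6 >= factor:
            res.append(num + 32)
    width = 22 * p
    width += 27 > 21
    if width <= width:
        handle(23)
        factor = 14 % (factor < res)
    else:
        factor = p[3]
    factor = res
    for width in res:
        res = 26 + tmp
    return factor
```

res = [num + 32 for num in tmp if 6 >= factor]

Transformed code:
def build(res, num, factor):
    tmp += tmp
    for p in tmp:
        factor += factor[p]
        emit(34)
    for width in factor:
        tmp = 13 // width - (11 < p)
    p = p + 26
    res = [num + 32 for num in tmp if 6 >= factor]
    width = 22 * p
    width += 27 > 21
    if width <= width:
        handle(23)
        factor = 14 % (factor < res)
    else:
        factor = p[3]
    factor = res
    for width in res:
        res = 26 + tmp
    return factor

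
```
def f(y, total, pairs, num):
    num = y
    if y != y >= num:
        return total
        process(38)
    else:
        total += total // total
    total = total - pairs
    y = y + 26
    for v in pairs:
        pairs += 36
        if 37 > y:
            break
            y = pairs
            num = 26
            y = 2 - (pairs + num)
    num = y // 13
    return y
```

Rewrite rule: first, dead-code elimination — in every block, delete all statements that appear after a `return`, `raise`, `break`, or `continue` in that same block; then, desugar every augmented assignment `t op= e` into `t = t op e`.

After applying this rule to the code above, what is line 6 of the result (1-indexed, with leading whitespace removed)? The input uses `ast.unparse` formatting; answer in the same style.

Transformed code:
def f(y, total, pairs, num):
    num = y
    if y != y >= num:
        return total
    else:
        total = total + total // total
    total = total - pairs
    y = y + 26
    for v in pairs:
        pairs = pairs + 36
        if 37 > y:
            break
    num = y // 13
    return y

total = total + total // total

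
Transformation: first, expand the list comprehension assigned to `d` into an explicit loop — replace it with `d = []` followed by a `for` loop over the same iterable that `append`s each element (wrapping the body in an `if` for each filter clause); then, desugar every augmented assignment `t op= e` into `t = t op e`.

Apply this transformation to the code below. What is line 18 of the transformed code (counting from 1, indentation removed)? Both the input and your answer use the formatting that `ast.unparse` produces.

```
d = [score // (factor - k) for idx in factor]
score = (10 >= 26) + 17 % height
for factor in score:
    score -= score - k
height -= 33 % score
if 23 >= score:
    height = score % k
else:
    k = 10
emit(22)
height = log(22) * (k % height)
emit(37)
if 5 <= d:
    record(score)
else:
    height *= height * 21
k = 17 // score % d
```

Transformed code:
d = []
for idx in factor:
    d.append(score // (factor - k))
score = (10 >= 26) + 17 % height
for factor in score:
    score = score - (score - k)
height = height - 33 % score
if 23 >= score:
    height = score % k
else:
    k = 10
emit(22)
height = log(22) * (k % height)
emit(37)
if 5 <= d:
    record(score)
else:
    height = height * (height * 21)
k = 17 // score % d

height = height * (height * 21)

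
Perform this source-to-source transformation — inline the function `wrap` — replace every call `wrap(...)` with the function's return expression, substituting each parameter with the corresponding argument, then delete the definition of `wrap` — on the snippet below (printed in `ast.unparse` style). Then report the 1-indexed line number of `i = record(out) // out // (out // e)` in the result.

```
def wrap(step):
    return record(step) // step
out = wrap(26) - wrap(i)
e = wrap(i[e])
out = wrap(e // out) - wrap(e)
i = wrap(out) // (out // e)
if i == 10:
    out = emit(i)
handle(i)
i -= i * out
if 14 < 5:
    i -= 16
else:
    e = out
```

Transformed code:
out = record(26) // 26 - record(i) // i
e = record(i[e]) // i[e]
out = record(e // out) // (e // out) - record(e) // e
i = record(out) // out // (out // e)
if i == 10:
    out = emit(i)
handle(i)
i -= i * out
if 14 < 5:
    i -= 16
else:
    e = out

4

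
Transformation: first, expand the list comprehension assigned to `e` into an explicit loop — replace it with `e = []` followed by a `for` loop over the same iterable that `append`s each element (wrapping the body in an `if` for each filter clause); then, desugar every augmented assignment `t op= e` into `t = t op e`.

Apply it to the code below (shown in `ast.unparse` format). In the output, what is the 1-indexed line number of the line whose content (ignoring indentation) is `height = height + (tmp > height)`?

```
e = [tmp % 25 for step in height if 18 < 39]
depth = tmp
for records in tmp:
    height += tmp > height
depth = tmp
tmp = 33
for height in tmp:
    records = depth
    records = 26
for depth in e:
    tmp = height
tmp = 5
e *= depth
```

7

Transformed code:
e = []
for step in height:
    if 18 < 39:
        e.append(tmp % 25)
depth = tmp
for records in tmp:
    height = height + (tmp > height)
depth = tmp
tmp = 33
for height in tmp:
    records = depth
    records = 26
for depth in e:
    tmp = height
tmp = 5
e = e * depth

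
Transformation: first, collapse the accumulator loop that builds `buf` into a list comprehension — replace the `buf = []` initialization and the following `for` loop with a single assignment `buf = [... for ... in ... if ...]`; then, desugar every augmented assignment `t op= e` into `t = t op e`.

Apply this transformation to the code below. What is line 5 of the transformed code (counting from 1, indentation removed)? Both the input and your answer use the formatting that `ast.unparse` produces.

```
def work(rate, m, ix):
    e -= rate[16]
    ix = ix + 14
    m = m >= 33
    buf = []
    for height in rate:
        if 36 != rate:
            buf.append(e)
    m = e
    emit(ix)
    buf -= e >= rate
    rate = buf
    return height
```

Transformed code:
def work(rate, m, ix):
    e = e - rate[16]
    ix = ix + 14
    m = m >= 33
    buf = [e for height in rate if 36 != rate]
    m = e
    emit(ix)
    buf = buf - (e >= rate)
    rate = buf
    return height

buf = [e for height in rate if 36 != rate]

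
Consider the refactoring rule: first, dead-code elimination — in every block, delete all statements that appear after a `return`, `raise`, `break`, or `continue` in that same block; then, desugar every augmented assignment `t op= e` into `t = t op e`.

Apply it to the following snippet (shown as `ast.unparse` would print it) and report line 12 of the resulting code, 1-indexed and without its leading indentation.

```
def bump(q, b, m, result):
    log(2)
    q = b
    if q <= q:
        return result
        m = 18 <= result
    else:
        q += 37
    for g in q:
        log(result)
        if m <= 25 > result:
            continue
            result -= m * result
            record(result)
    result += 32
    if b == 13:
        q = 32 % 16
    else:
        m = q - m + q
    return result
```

result = result + 32

Transformed code:
def bump(q, b, m, result):
    log(2)
    q = b
    if q <= q:
        return result
    else:
        q = q + 37
    for g in q:
        log(result)
        if m <= 25 > result:
            continue
    result = result + 32
    if b == 13:
        q = 32 % 16
    else:
        m = q - m + q
    return result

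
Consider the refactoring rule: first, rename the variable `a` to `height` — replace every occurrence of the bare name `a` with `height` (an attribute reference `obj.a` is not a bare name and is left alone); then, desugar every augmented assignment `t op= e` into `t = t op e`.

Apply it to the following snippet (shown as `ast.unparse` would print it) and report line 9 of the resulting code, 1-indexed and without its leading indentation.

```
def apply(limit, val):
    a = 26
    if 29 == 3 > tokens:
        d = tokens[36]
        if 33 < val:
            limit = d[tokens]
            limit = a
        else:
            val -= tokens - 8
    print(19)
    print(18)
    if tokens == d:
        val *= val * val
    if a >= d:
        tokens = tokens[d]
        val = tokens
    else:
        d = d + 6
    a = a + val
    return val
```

Transformed code:
def apply(limit, val):
    height = 26
    if 29 == 3 > tokens:
        d = tokens[36]
        if 33 < val:
            limit = d[tokens]
            limit = height
        else:
            val = val - (tokens - 8)
    print(19)
    print(18)
    if tokens == d:
        val = val * (val * val)
    if height >= d:
        tokens = tokens[d]
        val = tokens
    else:
        d = d + 6
    height = height + val
    return val

val = val - (tokens - 8)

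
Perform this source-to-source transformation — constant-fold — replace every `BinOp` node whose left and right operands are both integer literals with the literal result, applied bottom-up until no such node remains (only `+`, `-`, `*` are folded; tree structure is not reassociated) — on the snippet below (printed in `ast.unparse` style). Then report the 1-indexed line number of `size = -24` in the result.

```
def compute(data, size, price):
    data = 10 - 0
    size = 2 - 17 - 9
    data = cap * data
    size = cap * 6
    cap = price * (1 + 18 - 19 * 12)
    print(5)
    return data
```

3

Transformed code:
def compute(data, size, price):
    data = 10
    size = -24
    data = cap * data
    size = cap * 6
    cap = price * -209
    print(5)
    return data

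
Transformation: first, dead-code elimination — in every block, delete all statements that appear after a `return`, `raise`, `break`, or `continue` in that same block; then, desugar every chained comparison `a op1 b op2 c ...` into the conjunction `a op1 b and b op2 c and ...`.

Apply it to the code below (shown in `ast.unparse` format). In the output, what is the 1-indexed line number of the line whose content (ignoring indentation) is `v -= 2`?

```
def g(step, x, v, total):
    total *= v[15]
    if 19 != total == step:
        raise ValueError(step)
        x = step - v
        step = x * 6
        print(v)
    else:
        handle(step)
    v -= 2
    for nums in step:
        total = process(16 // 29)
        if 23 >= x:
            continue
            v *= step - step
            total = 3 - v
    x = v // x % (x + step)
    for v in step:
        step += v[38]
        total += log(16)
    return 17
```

7

Transformed code:
def g(step, x, v, total):
    total *= v[15]
    if 19 != total and total == step:
        raise ValueError(step)
    else:
        handle(step)
    v -= 2
    for nums in step:
        total = process(16 // 29)
        if 23 >= x:
            continue
    x = v // x % (x + step)
    for v in step:
        step += v[38]
        total += log(16)
    return 17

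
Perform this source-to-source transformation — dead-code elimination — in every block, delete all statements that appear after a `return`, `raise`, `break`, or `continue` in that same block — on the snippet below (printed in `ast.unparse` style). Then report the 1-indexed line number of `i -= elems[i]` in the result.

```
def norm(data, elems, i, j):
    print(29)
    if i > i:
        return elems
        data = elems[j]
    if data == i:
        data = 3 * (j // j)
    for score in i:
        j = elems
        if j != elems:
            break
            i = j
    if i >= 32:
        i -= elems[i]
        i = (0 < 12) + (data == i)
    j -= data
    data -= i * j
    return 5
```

12

Transformed code:
def norm(data, elems, i, j):
    print(29)
    if i > i:
        return elems
    if data == i:
        data = 3 * (j // j)
    for score in i:
        j = elems
        if j != elems:
            break
    if i >= 32:
        i -= elems[i]
        i = (0 < 12) + (data == i)
    j -= data
    data -= i * j
    return 5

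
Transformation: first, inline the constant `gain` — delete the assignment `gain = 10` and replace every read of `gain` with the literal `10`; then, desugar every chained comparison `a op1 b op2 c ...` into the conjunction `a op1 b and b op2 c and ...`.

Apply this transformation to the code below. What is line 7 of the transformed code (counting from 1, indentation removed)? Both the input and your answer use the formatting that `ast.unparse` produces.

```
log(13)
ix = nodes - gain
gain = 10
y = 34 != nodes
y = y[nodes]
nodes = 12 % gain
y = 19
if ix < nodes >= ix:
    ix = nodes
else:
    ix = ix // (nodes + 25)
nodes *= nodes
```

Transformed code:
log(13)
ix = nodes - 10
y = 34 != nodes
y = y[nodes]
nodes = 12 % 10
y = 19
if ix < nodes and nodes >= ix:
    ix = nodes
else:
    ix = ix // (nodes + 25)
nodes *= nodes

if ix < nodes and nodes >= ix:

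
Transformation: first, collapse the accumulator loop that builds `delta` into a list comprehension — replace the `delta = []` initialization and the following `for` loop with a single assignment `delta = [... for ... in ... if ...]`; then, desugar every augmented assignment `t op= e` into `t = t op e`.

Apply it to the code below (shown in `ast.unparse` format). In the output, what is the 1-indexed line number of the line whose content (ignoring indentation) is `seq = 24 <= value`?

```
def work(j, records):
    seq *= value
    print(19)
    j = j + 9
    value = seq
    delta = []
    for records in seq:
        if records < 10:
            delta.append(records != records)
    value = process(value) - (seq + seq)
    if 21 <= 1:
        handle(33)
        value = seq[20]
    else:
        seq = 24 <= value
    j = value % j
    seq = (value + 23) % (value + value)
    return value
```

Transformed code:
def work(j, records):
    seq = seq * value
    print(19)
    j = j + 9
    value = seq
    delta = [records != records for records in seq if records < 10]
    value = process(value) - (seq + seq)
    if 21 <= 1:
        handle(33)
        value = seq[20]
    else:
        seq = 24 <= value
    j = value % j
    seq = (value + 23) % (value + value)
    return value

12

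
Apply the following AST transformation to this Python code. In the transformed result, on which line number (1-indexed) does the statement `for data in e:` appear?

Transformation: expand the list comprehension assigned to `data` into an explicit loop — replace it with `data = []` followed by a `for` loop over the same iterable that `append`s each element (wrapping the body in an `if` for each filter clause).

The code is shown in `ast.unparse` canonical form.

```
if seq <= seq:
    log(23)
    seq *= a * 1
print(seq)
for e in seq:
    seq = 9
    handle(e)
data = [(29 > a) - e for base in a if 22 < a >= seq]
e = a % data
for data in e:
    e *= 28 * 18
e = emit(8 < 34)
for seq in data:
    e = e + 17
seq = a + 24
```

Transformed code:
if seq <= seq:
    log(23)
    seq *= a * 1
print(seq)
for e in seq:
    seq = 9
    handle(e)
data = []
for base in a:
    if 22 < a >= seq:
        data.append((29 > a) - e)
e = a % data
for data in e:
    e *= 28 * 18
e = emit(8 < 34)
for seq in data:
    e = e + 17
seq = a + 24

13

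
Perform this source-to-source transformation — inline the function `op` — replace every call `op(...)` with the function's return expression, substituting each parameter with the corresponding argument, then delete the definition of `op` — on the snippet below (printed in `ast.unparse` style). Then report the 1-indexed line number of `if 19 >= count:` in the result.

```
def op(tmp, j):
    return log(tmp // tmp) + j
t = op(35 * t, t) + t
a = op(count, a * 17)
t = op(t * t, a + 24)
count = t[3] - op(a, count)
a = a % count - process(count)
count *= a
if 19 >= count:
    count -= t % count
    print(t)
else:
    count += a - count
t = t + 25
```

Transformed code:
t = log(35 * t // (35 * t)) + t + t
a = log(count // count) + a * 17
t = log(t * t // (t * t)) + (a + 24)
count = t[3] - (log(a // a) + count)
a = a % count - process(count)
count *= a
if 19 >= count:
    count -= t % count
    print(t)
else:
    count += a - count
t = t + 25

7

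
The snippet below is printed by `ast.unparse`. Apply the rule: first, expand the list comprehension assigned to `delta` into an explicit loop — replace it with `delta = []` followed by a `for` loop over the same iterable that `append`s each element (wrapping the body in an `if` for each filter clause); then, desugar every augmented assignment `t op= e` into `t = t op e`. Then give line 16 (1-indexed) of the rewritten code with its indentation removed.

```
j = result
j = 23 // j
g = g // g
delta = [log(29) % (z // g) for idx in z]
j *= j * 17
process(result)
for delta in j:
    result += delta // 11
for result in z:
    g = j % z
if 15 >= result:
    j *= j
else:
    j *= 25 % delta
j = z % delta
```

Transformed code:
j = result
j = 23 // j
g = g // g
delta = []
for idx in z:
    delta.append(log(29) % (z // g))
j = j * (j * 17)
process(result)
for delta in j:
    result = result + delta // 11
for result in z:
    g = j % z
if 15 >= result:
    j = j * j
else:
    j = j * (25 % delta)
j = z % delta

j = j * (25 % delta)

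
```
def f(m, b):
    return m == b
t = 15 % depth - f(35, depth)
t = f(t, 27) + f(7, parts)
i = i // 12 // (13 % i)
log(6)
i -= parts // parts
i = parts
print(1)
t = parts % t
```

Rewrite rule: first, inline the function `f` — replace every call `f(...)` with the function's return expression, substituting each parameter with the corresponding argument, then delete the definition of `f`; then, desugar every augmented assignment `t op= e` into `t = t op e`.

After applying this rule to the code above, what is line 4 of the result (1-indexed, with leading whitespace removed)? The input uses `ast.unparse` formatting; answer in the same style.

log(6)

Transformed code:
t = 15 % depth - (35 == depth)
t = (t == 27) + (7 == parts)
i = i // 12 // (13 % i)
log(6)
i = i - parts // parts
i = parts
print(1)
t = parts % t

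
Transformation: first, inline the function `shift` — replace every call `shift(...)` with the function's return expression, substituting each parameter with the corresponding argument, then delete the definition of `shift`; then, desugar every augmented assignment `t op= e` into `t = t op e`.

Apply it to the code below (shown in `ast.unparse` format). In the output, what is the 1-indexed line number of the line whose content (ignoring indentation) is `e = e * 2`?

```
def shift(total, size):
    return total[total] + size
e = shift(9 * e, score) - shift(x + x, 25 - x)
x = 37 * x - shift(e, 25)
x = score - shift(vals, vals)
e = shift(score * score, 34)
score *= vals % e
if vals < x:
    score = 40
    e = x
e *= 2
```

9

Transformed code:
e = (9 * e)[9 * e] + score - ((x + x)[x + x] + (25 - x))
x = 37 * x - (e[e] + 25)
x = score - (vals[vals] + vals)
e = (score * score)[score * score] + 34
score = score * (vals % e)
if vals < x:
    score = 40
    e = x
e = e * 2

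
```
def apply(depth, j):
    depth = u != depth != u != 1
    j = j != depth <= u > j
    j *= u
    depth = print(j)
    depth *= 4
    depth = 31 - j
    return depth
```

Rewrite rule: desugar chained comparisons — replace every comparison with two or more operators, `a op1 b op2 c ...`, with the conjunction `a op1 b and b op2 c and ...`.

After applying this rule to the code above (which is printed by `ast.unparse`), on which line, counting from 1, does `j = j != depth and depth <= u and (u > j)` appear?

Transformed code:
def apply(depth, j):
    depth = u != depth and depth != u and (u != 1)
    j = j != depth and depth <= u and (u > j)
    j *= u
    depth = print(j)
    depth *= 4
    depth = 31 - j
    return depth

3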